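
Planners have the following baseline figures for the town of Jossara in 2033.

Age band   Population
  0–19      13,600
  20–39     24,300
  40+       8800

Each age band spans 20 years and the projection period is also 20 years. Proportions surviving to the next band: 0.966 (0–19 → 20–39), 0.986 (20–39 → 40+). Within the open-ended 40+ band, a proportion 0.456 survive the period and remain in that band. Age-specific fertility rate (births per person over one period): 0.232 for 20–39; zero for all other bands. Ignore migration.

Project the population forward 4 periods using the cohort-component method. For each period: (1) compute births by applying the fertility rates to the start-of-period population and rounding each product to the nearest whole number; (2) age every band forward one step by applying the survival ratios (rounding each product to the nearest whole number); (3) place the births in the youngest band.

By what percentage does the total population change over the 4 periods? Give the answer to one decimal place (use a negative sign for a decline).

-73.0

After projecting period 1:
Births: 24300 × 0.232 = 5638
20–39: 13600 × 0.966 = 13138
40+: 24300 × 0.986 + 8800 × 0.456 = 23960 + 4013 = 27973
Giving 5638 / 13138 / 27973.
After projecting period 2:
Births: 13138 × 0.232 = 3048
20–39: 5638 × 0.966 = 5446
40+: 13138 × 0.986 + 27973 × 0.456 = 12954 + 12756 = 25710
Giving 3048 / 5446 / 25710.
After projecting period 3:
Births: 5446 × 0.232 = 1263
20–39: 3048 × 0.966 = 2944
40+: 5446 × 0.986 + 25710 × 0.456 = 5370 + 11724 = 17094
Giving 1263 / 2944 / 17094.
After projecting period 4:
Births: 2944 × 0.232 = 683
20–39: 1263 × 0.966 = 1220
40+: 2944 × 0.986 + 17094 × 0.456 = 2903 + 7795 = 10698
Giving 683 / 1220 / 10698.
Total: 46700 → 12601; change = -34099; percentage change = -73.0%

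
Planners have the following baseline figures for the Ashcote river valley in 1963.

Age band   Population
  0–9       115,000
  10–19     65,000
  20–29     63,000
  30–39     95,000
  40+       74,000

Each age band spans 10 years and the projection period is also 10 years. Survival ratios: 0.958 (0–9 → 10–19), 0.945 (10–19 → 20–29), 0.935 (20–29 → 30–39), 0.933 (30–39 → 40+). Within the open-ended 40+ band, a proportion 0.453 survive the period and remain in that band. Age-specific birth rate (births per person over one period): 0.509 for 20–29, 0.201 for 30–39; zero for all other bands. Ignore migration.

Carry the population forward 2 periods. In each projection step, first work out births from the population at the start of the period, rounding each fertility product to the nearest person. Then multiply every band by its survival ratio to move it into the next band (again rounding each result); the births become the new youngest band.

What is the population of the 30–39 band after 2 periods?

57432

— Period 1 —
Births: 63000 × 0.509 = 32067, 95000 × 0.201 = 19095 → total 51162
10–19: 115000 × 0.958 = 110170
20–29: 65000 × 0.945 = 61425
30–39: 63000 × 0.935 = 58905
40+: 95000 × 0.933 + 74000 × 0.453 = 88635 + 33522 = 122157
Giving 51162 / 110170 / 61425 / 58905 / 122157.
— Period 2 —
Births: 61425 × 0.509 = 31265, 58905 × 0.201 = 11840 → total 43105
10–19: 51162 × 0.958 = 49013
20–29: 110170 × 0.945 = 104111
30–39: 61425 × 0.935 = 57432
40+: 58905 × 0.933 + 122157 × 0.453 = 54958 + 55337 = 110295
Giving 43105 / 49013 / 104111 / 57432 / 110295.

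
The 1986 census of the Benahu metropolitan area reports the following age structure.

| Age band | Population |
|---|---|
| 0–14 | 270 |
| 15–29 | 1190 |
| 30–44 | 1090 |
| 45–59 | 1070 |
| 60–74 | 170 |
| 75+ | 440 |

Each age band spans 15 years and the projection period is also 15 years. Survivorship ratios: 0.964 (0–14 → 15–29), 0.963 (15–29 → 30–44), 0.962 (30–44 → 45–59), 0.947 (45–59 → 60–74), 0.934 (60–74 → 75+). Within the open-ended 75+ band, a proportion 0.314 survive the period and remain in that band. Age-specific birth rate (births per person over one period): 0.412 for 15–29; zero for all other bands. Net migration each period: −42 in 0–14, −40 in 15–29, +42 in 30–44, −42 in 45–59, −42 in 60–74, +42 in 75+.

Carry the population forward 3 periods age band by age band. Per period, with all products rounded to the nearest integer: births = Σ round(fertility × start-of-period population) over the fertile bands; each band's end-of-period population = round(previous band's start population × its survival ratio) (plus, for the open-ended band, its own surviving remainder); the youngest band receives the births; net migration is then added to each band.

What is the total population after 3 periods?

Let group 1 be 0–14 through group 6 = 75+.
After projecting period 1:
Births: 1190 × 0.412 = 490
Group 2: 270 × 0.964 = 260
Group 3: 1190 × 0.963 = 1146
Group 4: 1090 × 0.962 = 1049
Group 5: 1070 × 0.947 = 1013
Group 6: 170 × 0.934 + 440 × 0.314 = 159 + 138 = 297
Net migration: Group 1 − 42 → 448; Group 2 − 40 → 220; Group 3 + 42 → 1188; Group 4 − 42 → 1007; Group 5 − 42 → 971; Group 6 + 42 → 339
End of period: [448, 220, 1188, 1007, 971, 339]
After projecting period 2:
Births: 220 × 0.412 = 91
Group 2: 448 × 0.964 = 432
Group 3: 220 × 0.963 = 212
Group 4: 1188 × 0.962 = 1143
Group 5: 1007 × 0.947 = 954
Group 6: 971 × 0.934 + 339 × 0.314 = 907 + 106 = 1013
Net migration: Group 1 − 42 → 49; Group 2 − 40 → 392; Group 3 + 42 → 254; Group 4 − 42 → 1101; Group 5 − 42 → 912; Group 6 + 42 → 1055
End of period: [49, 392, 254, 1101, 912, 1055]
After projecting period 3:
Births: 392 × 0.412 = 162
Group 2: 49 × 0.964 = 47
Group 3: 392 × 0.963 = 377
Group 4: 254 × 0.962 = 244
Group 5: 1101 × 0.947 = 1043
Group 6: 912 × 0.934 + 1055 × 0.314 = 852 + 331 = 1183
Net migration: Group 1 − 42 → 120; Group 2 − 40 → 7; Group 3 + 42 → 419; Group 4 − 42 → 202; Group 5 − 42 → 1001; Group 6 + 42 → 1225
End of period: [120, 7, 419, 202, 1001, 1225]
Total after period 3: 120 + 7 + 419 + 202 + 1001 + 1225 = 2974

2974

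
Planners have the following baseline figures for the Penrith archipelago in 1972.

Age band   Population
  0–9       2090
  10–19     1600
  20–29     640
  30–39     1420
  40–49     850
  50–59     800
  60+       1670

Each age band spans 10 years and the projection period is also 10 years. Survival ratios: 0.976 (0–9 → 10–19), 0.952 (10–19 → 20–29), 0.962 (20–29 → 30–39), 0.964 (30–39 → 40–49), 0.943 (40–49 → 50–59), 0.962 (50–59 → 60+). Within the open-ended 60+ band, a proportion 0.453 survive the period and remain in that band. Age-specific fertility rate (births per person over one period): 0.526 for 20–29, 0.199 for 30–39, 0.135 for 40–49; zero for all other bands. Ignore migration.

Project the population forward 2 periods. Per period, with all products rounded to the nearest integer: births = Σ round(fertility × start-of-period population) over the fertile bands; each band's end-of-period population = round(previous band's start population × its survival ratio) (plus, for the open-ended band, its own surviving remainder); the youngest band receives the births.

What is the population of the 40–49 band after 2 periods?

594

Numbering the bands 1..7 from youngest to oldest:
Period 1.
Births: 640 × 0.526 = 337, 1420 × 0.199 = 283, 850 × 0.135 = 115 → total 735
Band 2: 2090 × 0.976 = 2040
Band 3: 1600 × 0.952 = 1523
Band 4: 640 × 0.962 = 616
Band 5: 1420 × 0.964 = 1369
Band 6: 850 × 0.943 = 802
Band 7: 800 × 0.962 + 1670 × 0.453 = 770 + 757 = 1527
End of period: [735, 2040, 1523, 616, 1369, 802, 1527]
Period 2.
Births: 1523 × 0.526 = 801, 616 × 0.199 = 123, 1369 × 0.135 = 185 → total 1109
Band 2: 735 × 0.976 = 717
Band 3: 2040 × 0.952 = 1942
Band 4: 1523 × 0.962 = 1465
Band 5: 616 × 0.964 = 594
Band 6: 1369 × 0.943 = 1291
Band 7: 802 × 0.962 + 1527 × 0.453 = 772 + 692 = 1464
End of period: [1109, 717, 1942, 1465, 594, 1291, 1464]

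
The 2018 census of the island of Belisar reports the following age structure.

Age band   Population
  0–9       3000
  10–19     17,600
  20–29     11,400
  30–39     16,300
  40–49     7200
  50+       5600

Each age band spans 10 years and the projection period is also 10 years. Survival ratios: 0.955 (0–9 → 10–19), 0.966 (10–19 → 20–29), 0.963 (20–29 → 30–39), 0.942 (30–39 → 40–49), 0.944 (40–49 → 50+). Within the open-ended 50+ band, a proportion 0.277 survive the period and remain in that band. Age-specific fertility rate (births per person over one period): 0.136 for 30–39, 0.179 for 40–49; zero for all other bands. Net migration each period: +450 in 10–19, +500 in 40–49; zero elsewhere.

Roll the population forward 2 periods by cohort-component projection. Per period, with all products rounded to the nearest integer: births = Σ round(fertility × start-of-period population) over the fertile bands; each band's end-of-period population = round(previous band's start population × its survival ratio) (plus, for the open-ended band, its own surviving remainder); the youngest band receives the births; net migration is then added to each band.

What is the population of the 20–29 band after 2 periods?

3202

Period 1.
Births: 16300 × 0.136 = 2217 ; 7200 × 0.179 = 1289 ⇒ total 3506
10–19: 3000 × 0.955 = 2865
20–29: 17600 × 0.966 = 17002
30–39: 11400 × 0.963 = 10978
40–49: 16300 × 0.942 = 15355
50+: 7200 × 0.944 + 5600 × 0.277 = 6797 + 1551 = 8348
Net migration: 10–19 + 450 → 3315; 40–49 + 500 → 15855
Giving 3506 / 3315 / 17002 / 10978 / 15855 / 8348.
Period 2.
Births: 10978 × 0.136 = 1493 ; 15855 × 0.179 = 2838 ⇒ total 4331
10–19: 3506 × 0.955 = 3348
20–29: 3315 × 0.966 = 3202
30–39: 17002 × 0.963 = 16373
40–49: 10978 × 0.942 = 10341
50+: 15855 × 0.944 + 8348 × 0.277 = 14967 + 2312 = 17279
Net migration: 10–19 + 450 → 3798; 40–49 + 500 → 10841
Giving 4331 / 3798 / 3202 / 16373 / 10841 / 17279.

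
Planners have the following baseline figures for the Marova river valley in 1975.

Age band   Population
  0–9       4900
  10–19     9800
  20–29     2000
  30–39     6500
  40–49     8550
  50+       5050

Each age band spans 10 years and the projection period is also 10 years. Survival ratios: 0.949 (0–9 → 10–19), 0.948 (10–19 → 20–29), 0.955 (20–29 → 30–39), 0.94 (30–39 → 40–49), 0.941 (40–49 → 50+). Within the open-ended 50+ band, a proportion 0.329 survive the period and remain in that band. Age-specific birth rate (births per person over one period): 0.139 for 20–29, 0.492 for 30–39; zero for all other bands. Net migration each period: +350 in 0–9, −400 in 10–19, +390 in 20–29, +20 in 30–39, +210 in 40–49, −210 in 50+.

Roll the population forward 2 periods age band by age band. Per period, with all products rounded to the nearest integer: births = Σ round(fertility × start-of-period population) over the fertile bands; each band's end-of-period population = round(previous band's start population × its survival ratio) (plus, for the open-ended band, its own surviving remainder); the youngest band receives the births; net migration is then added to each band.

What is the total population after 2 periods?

30446

Call the groups 1 to 6, youngest first.
Period 1:
Births: 2000 × 0.139 = 278 ; 6500 × 0.492 = 3198 → total 3476
Group 2: 4900 × 0.949 = 4650
Group 3: 9800 × 0.948 = 9290
Group 4: 2000 × 0.955 = 1910
Group 5: 6500 × 0.94 = 6110
Group 6: 8550 × 0.941 + 5050 × 0.329 = 8046 + 1661 = 9707
Net migration: Group 1 + 350 → 3826; Group 2 − 400 → 4250; Group 3 + 390 → 9680; Group 4 + 20 → 1930; Group 5 + 210 → 6320; Group 6 − 210 → 9497
End of period: [3826, 4250, 9680, 1930, 6320, 9497]
Period 2:
Births: 9680 × 0.139 = 1346 ; 1930 × 0.492 = 950 → total 2296
Group 2: 3826 × 0.949 = 3631
Group 3: 4250 × 0.948 = 4029
Group 4: 9680 × 0.955 = 9244
Group 5: 1930 × 0.94 = 1814
Group 6: 6320 × 0.941 + 9497 × 0.329 = 5947 + 3125 = 9072
Net migration: Group 1 + 350 → 2646; Group 2 − 400 → 3231; Group 3 + 390 → 4419; Group 4 + 20 → 9264; Group 5 + 210 → 2024; Group 6 − 210 → 8862
End of period: [2646, 3231, 4419, 9264, 2024, 8862]
Total after period 2: 2646 + 3231 + 4419 + 9264 + 2024 + 8862 = 30446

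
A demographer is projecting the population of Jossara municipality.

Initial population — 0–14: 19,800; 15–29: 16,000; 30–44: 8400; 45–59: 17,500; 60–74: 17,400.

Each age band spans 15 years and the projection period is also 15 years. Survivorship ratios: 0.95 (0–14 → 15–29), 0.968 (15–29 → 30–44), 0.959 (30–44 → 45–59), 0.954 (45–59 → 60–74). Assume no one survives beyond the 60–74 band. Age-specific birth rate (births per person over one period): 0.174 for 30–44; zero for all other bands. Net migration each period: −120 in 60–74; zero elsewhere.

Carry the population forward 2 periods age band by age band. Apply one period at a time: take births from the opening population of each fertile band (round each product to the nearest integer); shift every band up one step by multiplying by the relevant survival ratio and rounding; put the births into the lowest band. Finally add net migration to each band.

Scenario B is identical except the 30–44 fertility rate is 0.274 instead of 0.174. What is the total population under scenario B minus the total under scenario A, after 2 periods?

[period 1]
Births: 8400 × 0.174 = 1462
15–29: 19800 × 0.95 = 18810
30–44: 16000 × 0.968 = 15488
45–59: 8400 × 0.959 = 8056
60–74: 17500 × 0.954 = 16695
Net migration: 60–74 − 120 → 16575
Population now: 0–14=1462, 15–29=18810, 30–44=15488, 45–59=8056, 60–74=16575
[period 2]
Births: 15488 × 0.174 = 2695
15–29: 1462 × 0.95 = 1389
30–44: 18810 × 0.968 = 18208
45–59: 15488 × 0.959 = 14853
60–74: 8056 × 0.954 = 7685
Net migration: 60–74 − 120 → 7565
Population now: 0–14=2695, 15–29=1389, 30–44=18208, 45–59=14853, 60–74=7565
Scenario A total after 2 periods: 44710
Scenario B projection —
[period 1]
Births: 8400 × 0.274 = 2302
15–29: 19800 × 0.95 = 18810
30–44: 16000 × 0.968 = 15488
45–59: 8400 × 0.959 = 8056
60–74: 17500 × 0.954 = 16695
Net migration: 60–74 − 120 → 16575
Population now: 0–14=2302, 15–29=18810, 30–44=15488, 45–59=8056, 60–74=16575
[period 2]
Births: 15488 × 0.274 = 4244
15–29: 2302 × 0.95 = 2187
30–44: 18810 × 0.968 = 18208
45–59: 15488 × 0.959 = 14853
60–74: 8056 × 0.954 = 7685
Net migration: 60–74 − 120 → 7565
Population now: 0–14=4244, 15–29=2187, 30–44=18208, 45–59=14853, 60–74=7565
Scenario B total after 2 periods: 47057
Difference B − A = 47057 − 44710 = 2347

2347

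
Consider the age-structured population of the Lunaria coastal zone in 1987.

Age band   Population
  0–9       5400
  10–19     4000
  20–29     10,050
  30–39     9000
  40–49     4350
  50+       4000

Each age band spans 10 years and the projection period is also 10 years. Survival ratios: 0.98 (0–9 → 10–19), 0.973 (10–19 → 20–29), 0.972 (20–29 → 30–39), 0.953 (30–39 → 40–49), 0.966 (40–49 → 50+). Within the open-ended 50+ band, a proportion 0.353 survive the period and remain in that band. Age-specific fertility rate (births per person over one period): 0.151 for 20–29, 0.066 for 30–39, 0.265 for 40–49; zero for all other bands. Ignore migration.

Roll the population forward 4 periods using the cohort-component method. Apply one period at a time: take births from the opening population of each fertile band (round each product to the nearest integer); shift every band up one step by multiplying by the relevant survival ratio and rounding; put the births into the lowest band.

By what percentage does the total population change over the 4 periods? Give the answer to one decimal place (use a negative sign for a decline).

-34.1

Call the bands 1 to 6, youngest first.
[period 1]
Births: 10050 × 0.151 = 1518, 9000 × 0.066 = 594, 4350 × 0.265 = 1153 — total 3265
Band 2: 5400 × 0.98 = 5292
Band 3: 4000 × 0.973 = 3892
Band 4: 10050 × 0.972 = 9769
Band 5: 9000 × 0.953 = 8577
Band 6: 4350 × 0.966 + 4000 × 0.353 = 4202 + 1412 = 5614
Population now: 0–9=3265, 10–19=5292, 20–29=3892, 30–39=9769, 40–49=8577, 50+=5614
[period 2]
Births: 3892 × 0.151 = 588, 9769 × 0.066 = 645, 8577 × 0.265 = 2273 — total 3506
Band 2: 3265 × 0.98 = 3200
Band 3: 5292 × 0.973 = 5149
Band 4: 3892 × 0.972 = 3783
Band 5: 9769 × 0.953 = 9310
Band 6: 8577 × 0.966 + 5614 × 0.353 = 8285 + 1982 = 10267
Population now: 0–9=3506, 10–19=3200, 20–29=5149, 30–39=3783, 40–49=9310, 50+=10267
[period 3]
Births: 5149 × 0.151 = 777, 3783 × 0.066 = 250, 9310 × 0.265 = 2467 — total 3494
Band 2: 3506 × 0.98 = 3436
Band 3: 3200 × 0.973 = 3114
Band 4: 5149 × 0.972 = 5005
Band 5: 3783 × 0.953 = 3605
Band 6: 9310 × 0.966 + 10267 × 0.353 = 8993 + 3624 = 12617
Population now: 0–9=3494, 10–19=3436, 20–29=3114, 30–39=5005, 40–49=3605, 50+=12617
[period 4]
Births: 3114 × 0.151 = 470, 5005 × 0.066 = 330, 3605 × 0.265 = 955 — total 1755
Band 2: 3494 × 0.98 = 3424
Band 3: 3436 × 0.973 = 3343
Band 4: 3114 × 0.972 = 3027
Band 5: 5005 × 0.953 = 4770
Band 6: 3605 × 0.966 + 12617 × 0.353 = 3482 + 4454 = 7936
Population now: 0–9=1755, 10–19=3424, 20–29=3343, 30–39=3027, 40–49=4770, 50+=7936
Total: 36800 → 24255; change = -12545; percentage change = -34.1%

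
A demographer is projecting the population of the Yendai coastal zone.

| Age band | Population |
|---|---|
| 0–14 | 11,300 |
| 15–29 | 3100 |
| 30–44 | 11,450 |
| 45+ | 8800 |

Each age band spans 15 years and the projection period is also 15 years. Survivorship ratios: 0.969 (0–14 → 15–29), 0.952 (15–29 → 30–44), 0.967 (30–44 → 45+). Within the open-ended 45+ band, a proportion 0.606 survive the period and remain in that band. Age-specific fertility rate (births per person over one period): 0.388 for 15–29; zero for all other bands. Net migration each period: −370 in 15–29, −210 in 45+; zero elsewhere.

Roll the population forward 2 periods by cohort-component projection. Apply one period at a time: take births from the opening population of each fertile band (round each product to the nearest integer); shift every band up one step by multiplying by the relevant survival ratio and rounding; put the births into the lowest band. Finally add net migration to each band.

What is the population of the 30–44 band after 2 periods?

10072

Period 1.
Births: 3100 × 0.388 = 1203
15–29: 11300 × 0.969 = 10950
30–44: 3100 × 0.952 = 2951
45+: 11450 × 0.967 + 8800 × 0.606 = 11072 + 5333 = 16405
Net migration: 15–29 − 370 → 10580; 45+ − 210 → 16195
Population now: 0–14=1203, 15–29=10580, 30–44=2951, 45+=16195
Period 2.
Births: 10580 × 0.388 = 4105
15–29: 1203 × 0.969 = 1166
30–44: 10580 × 0.952 = 10072
45+: 2951 × 0.967 + 16195 × 0.606 = 2854 + 9814 = 12668
Net migration: 15–29 − 370 → 796; 45+ − 210 → 12458
Population now: 0–14=4105, 15–29=796, 30–44=10072, 45+=12458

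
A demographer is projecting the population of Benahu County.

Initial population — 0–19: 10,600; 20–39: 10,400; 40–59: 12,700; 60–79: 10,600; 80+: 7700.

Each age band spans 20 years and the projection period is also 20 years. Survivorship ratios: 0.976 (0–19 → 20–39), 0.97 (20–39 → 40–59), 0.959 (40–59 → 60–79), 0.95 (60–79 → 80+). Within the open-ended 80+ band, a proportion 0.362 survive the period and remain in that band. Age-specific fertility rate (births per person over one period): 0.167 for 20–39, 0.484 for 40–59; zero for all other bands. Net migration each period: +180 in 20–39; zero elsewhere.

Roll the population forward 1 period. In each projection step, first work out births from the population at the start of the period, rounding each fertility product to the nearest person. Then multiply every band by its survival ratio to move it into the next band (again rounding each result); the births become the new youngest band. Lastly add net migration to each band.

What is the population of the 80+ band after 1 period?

Numbering the groups 1..5 from youngest to oldest:
Period 1:
Births: 10400 × 0.167 = 1737  |  12700 × 0.484 = 6147 ⇒ total 7884
Group 2: 10600 × 0.976 = 10346
Group 3: 10400 × 0.97 = 10088
Group 4: 12700 × 0.959 = 12179
Group 5: 10600 × 0.95 + 7700 × 0.362 = 10070 + 2787 = 12857
Net migration: Group 2 + 180 → 10526
Population now: 0–19=7884, 20–39=10526, 40–59=10088, 60–79=12179, 80+=12857

12857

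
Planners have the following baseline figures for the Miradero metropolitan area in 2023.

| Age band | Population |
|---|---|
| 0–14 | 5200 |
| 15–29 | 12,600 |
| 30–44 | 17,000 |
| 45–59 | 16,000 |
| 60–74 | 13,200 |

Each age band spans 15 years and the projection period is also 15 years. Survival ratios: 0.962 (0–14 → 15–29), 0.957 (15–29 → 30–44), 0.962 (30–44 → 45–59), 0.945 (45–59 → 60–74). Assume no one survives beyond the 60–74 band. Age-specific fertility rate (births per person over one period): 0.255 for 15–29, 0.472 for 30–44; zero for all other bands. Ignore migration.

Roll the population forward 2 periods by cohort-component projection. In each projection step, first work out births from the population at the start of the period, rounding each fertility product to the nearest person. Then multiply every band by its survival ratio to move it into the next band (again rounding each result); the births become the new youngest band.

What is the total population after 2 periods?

49619

Let group 1 be 0–14 through group 5 = 60–74.
— Period 1 —
Births: 12600 × 0.255 = 3213, 17000 × 0.472 = 8024 → total 11237
Group 2: 5200 × 0.962 = 5002
Group 3: 12600 × 0.957 = 12058
Group 4: 17000 × 0.962 = 16354
Group 5: 16000 × 0.945 = 15120
→ [11237, 5002, 12058, 16354, 15120]
— Period 2 —
Births: 5002 × 0.255 = 1276, 12058 × 0.472 = 5691 → total 6967
Group 2: 11237 × 0.962 = 10810
Group 3: 5002 × 0.957 = 4787
Group 4: 12058 × 0.962 = 11600
Group 5: 16354 × 0.945 = 15455
→ [6967, 10810, 4787, 11600, 15455]
Total after period 2: 6967 + 10810 + 4787 + 11600 + 15455 = 49619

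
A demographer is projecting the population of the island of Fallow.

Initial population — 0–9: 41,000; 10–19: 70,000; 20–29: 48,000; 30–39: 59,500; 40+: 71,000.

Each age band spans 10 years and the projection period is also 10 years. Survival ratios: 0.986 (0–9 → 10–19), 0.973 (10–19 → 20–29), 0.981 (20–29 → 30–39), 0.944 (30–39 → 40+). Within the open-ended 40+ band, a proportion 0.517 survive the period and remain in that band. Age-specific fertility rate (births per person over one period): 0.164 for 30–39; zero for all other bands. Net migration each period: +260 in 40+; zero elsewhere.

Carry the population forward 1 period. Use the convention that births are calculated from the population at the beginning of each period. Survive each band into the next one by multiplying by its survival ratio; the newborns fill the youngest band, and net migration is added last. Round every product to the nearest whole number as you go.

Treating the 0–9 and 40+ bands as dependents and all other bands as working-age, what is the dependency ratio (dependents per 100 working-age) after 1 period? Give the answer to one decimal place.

Period 1:
Births: 59500 × 0.164 = 9758
10–19: 41000 × 0.986 = 40426
20–29: 70000 × 0.973 = 68110
30–39: 48000 × 0.981 = 47088
40+: 59500 × 0.944 + 71000 × 0.517 = 56168 + 36707 = 92875
Net migration: 40+ + 260 → 93135
End of period: [9758, 40426, 68110, 47088, 93135]
Dependents (band 0–9 + band 40+) = 9758 + 93135 = 102893; working-age = 155624; ratio = 102893/155624 × 100 = 66.1

66.1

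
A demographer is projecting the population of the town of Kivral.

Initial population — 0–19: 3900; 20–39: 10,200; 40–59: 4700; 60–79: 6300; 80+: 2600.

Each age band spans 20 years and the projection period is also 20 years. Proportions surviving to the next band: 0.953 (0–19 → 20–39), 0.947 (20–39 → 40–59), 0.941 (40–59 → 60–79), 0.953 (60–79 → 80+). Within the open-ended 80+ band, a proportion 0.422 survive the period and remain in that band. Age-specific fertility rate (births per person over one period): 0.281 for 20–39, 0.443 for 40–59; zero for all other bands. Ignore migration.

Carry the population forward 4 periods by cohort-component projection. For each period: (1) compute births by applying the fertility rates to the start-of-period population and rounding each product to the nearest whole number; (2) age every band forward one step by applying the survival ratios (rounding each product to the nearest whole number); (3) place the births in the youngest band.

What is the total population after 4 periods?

23254

Period 1:
Births: 10200 * 0.281 = 2866, 4700 * 0.443 = 2082 — total 4948
20–39: 3900 * 0.953 = 3717
40–59: 10200 * 0.947 = 9659
60–79: 4700 * 0.941 = 4423
80+: 6300 * 0.953 + 2600 * 0.422 = 6004 + 1097 = 7101
→ [4948, 3717, 9659, 4423, 7101]
Period 2:
Births: 3717 * 0.281 = 1044, 9659 * 0.443 = 4279 — total 5323
20–39: 4948 * 0.953 = 4715
40–59: 3717 * 0.947 = 3520
60–79: 9659 * 0.941 = 9089
80+: 4423 * 0.953 + 7101 * 0.422 = 4215 + 2997 = 7212
→ [5323, 4715, 3520, 9089, 7212]
Period 3:
Births: 4715 * 0.281 = 1325, 3520 * 0.443 = 1559 — total 2884
20–39: 5323 * 0.953 = 5073
40–59: 4715 * 0.947 = 4465
60–79: 3520 * 0.941 = 3312
80+: 9089 * 0.953 + 7212 * 0.422 = 8662 + 3043 = 11705
→ [2884, 5073, 4465, 3312, 11705]
Period 4:
Births: 5073 * 0.281 = 1426, 4465 * 0.443 = 1978 — total 3404
20–39: 2884 * 0.953 = 2748
40–59: 5073 * 0.947 = 4804
60–79: 4465 * 0.941 = 4202
80+: 3312 * 0.953 + 11705 * 0.422 = 3156 + 4940 = 8096
→ [3404, 2748, 4804, 4202, 8096]
Total after period 4: 3404 + 2748 + 4804 + 4202 + 8096 = 23254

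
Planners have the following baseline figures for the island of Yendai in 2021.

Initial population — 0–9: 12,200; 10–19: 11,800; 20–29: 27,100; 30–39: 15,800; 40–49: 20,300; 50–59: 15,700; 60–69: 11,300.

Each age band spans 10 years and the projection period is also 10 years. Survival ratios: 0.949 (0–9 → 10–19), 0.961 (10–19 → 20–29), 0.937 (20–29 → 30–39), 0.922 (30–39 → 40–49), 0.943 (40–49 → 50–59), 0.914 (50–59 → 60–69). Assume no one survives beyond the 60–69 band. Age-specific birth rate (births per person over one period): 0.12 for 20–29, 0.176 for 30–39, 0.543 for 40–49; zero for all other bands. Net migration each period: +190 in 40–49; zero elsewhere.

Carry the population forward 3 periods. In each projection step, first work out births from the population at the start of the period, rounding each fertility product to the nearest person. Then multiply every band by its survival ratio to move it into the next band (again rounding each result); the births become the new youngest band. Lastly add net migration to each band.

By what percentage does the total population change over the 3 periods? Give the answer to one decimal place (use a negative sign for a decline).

-12.3

— Period 1 —
Births: 27100 × 0.12 = 3252  |  15800 × 0.176 = 2781  |  20300 × 0.543 = 11023 — total 17056
10–19: 12200 × 0.949 = 11578
20–29: 11800 × 0.961 = 11340
30–39: 27100 × 0.937 = 25393
40–49: 15800 × 0.922 = 14568
50–59: 20300 × 0.943 = 19143
60–69: 15700 × 0.914 = 14350
Net migration: 40–49 + 190 → 14758
Population now: 0–9=17056, 10–19=11578, 20–29=11340, 30–39=25393, 40–49=14758, 50–59=19143, 60–69=14350
— Period 2 —
Births: 11340 × 0.12 = 1361  |  25393 × 0.176 = 4469  |  14758 × 0.543 = 8014 — total 13844
10–19: 17056 × 0.949 = 16186
20–29: 11578 × 0.961 = 11126
30–39: 11340 × 0.937 = 10626
40–49: 25393 × 0.922 = 23412
50–59: 14758 × 0.943 = 13917
60–69: 19143 × 0.914 = 17497
Net migration: 40–49 + 190 → 23602
Population now: 0–9=13844, 10–19=16186, 20–29=11126, 30–39=10626, 40–49=23602, 50–59=13917, 60–69=17497
— Period 3 —
Births: 11126 × 0.12 = 1335  |  10626 × 0.176 = 1870  |  23602 × 0.543 = 12816 — total 16021
10–19: 13844 × 0.949 = 13138
20–29: 16186 × 0.961 = 15555
30–39: 11126 × 0.937 = 10425
40–49: 10626 × 0.922 = 9797
50–59: 23602 × 0.943 = 22257
60–69: 13917 × 0.914 = 12720
Net migration: 40–49 + 190 → 9987
Population now: 0–9=16021, 10–19=13138, 20–29=15555, 30–39=10425, 40–49=9987, 50–59=22257, 60–69=12720
Total: 114200 → 100103; change = -14097; percentage change = -12.3%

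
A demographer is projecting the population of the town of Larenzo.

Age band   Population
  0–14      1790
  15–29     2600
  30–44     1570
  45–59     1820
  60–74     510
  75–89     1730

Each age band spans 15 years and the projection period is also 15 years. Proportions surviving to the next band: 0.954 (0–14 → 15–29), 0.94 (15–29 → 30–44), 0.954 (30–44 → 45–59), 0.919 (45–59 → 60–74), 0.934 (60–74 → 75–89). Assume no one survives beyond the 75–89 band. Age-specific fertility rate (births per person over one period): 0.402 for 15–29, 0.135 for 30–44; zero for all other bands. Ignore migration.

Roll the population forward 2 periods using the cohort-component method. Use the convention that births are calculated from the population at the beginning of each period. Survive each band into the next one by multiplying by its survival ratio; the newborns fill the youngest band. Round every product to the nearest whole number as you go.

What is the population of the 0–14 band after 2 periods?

Numbering the bands 1..6 from youngest to oldest:
[period 1]
Births: 2600 * 0.402 = 1045 ; 1570 * 0.135 = 212 → 1257
Band 2: 1790 * 0.954 = 1708
Band 3: 2600 * 0.94 = 2444
Band 4: 1570 * 0.954 = 1498
Band 5: 1820 * 0.919 = 1673
Band 6: 510 * 0.934 = 476
End of period: [1257, 1708, 2444, 1498, 1673, 476]
[period 2]
Births: 1708 * 0.402 = 687 ; 2444 * 0.135 = 330 → 1017
Band 2: 1257 * 0.954 = 1199
Band 3: 1708 * 0.94 = 1606
Band 4: 2444 * 0.954 = 2332
Band 5: 1498 * 0.919 = 1377
Band 6: 1673 * 0.934 = 1563
End of period: [1017, 1199, 1606, 2332, 1377, 1563]

1017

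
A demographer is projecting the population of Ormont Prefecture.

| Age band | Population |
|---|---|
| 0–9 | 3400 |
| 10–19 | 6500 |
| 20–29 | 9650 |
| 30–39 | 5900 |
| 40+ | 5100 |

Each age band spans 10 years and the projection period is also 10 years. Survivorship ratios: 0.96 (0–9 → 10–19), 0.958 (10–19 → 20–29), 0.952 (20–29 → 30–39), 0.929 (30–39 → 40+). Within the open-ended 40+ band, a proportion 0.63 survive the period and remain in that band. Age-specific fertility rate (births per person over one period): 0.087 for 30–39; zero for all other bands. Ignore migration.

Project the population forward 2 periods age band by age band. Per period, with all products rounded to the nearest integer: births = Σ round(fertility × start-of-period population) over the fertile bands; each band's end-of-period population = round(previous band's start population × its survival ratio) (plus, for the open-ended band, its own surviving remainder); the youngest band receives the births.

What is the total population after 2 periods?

24358

After projecting period 1:
Births: 5900 × 0.087 = 513
10–19: 3400 × 0.96 = 3264
20–29: 6500 × 0.958 = 6227
30–39: 9650 × 0.952 = 9187
40+: 5900 × 0.929 + 5100 × 0.63 = 5481 + 3213 = 8694
→ [513, 3264, 6227, 9187, 8694]
After projecting period 2:
Births: 9187 × 0.087 = 799
10–19: 513 × 0.96 = 492
20–29: 3264 × 0.958 = 3127
30–39: 6227 × 0.952 = 5928
40+: 9187 × 0.929 + 8694 × 0.63 = 8535 + 5477 = 14012
→ [799, 492, 3127, 5928, 14012]
Total after period 2: 799 + 492 + 3127 + 5928 + 14012 = 24358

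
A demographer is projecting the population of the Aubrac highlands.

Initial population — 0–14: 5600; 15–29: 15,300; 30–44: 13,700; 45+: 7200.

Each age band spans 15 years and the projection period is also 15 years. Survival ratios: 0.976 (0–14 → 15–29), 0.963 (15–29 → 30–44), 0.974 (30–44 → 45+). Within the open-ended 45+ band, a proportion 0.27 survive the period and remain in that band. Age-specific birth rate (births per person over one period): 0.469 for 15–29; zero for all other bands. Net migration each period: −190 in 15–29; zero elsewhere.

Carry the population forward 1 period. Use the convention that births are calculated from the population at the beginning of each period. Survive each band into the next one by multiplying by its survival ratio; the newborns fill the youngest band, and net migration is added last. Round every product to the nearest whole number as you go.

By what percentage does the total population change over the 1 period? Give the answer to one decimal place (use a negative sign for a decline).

[period 1]
Births: 15300 × 0.469 = 7176
15–29: 5600 × 0.976 = 5466
30–44: 15300 × 0.963 = 14734
45+: 13700 × 0.974 + 7200 × 0.27 = 13344 + 1944 = 15288
Net migration: 15–29 − 190 → 5276
End of period: [7176, 5276, 14734, 15288]
Total: 41800 → 42474; change = 674; percentage change = 1.6%

1.6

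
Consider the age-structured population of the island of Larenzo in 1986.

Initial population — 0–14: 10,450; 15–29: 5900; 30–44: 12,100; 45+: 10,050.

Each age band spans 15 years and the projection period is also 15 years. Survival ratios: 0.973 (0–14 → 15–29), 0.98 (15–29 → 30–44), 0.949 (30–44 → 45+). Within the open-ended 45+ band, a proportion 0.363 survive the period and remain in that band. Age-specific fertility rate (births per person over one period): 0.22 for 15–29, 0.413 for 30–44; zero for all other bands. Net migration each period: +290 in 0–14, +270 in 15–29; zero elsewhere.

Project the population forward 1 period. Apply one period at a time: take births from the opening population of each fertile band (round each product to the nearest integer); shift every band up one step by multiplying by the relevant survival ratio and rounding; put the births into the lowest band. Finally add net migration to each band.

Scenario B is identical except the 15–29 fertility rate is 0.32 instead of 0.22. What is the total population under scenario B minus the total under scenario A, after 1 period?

Period 1.
Births: 5900 × 0.22 = 1298  |  12100 × 0.413 = 4997 ⇒ total 6295
15–29: 10450 × 0.973 = 10168
30–44: 5900 × 0.98 = 5782
45+: 12100 × 0.949 + 10050 × 0.363 = 11483 + 3648 = 15131
Net migration: 0–14 + 290 → 6585; 15–29 + 270 → 10438
End of period: [6585, 10438, 5782, 15131]
Scenario A total after 1 period: 37936
Scenario B projection —
Period 1.
Births: 5900 × 0.32 = 1888  |  12100 × 0.413 = 4997 ⇒ total 6885
15–29: 10450 × 0.973 = 10168
30–44: 5900 × 0.98 = 5782
45+: 12100 × 0.949 + 10050 × 0.363 = 11483 + 3648 = 15131
Net migration: 0–14 + 290 → 7175; 15–29 + 270 → 10438
End of period: [7175, 10438, 5782, 15131]
Scenario B total after 1 period: 38526
Difference B − A = 38526 − 37936 = 590

590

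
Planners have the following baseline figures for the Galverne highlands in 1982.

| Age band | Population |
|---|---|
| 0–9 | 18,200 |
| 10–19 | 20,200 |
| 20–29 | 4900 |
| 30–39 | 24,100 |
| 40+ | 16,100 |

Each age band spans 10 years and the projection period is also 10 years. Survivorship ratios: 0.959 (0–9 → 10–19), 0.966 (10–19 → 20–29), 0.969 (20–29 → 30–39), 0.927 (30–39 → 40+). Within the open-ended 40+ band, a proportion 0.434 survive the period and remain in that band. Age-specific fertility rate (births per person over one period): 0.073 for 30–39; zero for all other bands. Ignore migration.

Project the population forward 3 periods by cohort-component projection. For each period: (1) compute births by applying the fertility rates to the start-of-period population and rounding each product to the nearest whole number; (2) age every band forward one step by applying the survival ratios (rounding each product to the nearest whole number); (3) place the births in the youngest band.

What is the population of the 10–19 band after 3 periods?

333

Let group 1 be 0–9 through group 5 = 40+.
— Period 1 —
Births: 24100 × 0.073 = 1759
Group 2: 18200 × 0.959 = 17454
Group 3: 20200 × 0.966 = 19513
Group 4: 4900 × 0.969 = 4748
Group 5: 24100 × 0.927 + 16100 × 0.434 = 22341 + 6987 = 29328
End of period: [1759, 17454, 19513, 4748, 29328]
— Period 2 —
Births: 4748 × 0.073 = 347
Group 2: 1759 × 0.959 = 1687
Group 3: 17454 × 0.966 = 16861
Group 4: 19513 × 0.969 = 18908
Group 5: 4748 × 0.927 + 29328 × 0.434 = 4401 + 12728 = 17129
End of period: [347, 1687, 16861, 18908, 17129]
— Period 3 —
Births: 18908 × 0.073 = 1380
Group 2: 347 × 0.959 = 333
Group 3: 1687 × 0.966 = 1630
Group 4: 16861 × 0.969 = 16338
Group 5: 18908 × 0.927 + 17129 × 0.434 = 17528 + 7434 = 24962
End of period: [1380, 333, 1630, 16338, 24962]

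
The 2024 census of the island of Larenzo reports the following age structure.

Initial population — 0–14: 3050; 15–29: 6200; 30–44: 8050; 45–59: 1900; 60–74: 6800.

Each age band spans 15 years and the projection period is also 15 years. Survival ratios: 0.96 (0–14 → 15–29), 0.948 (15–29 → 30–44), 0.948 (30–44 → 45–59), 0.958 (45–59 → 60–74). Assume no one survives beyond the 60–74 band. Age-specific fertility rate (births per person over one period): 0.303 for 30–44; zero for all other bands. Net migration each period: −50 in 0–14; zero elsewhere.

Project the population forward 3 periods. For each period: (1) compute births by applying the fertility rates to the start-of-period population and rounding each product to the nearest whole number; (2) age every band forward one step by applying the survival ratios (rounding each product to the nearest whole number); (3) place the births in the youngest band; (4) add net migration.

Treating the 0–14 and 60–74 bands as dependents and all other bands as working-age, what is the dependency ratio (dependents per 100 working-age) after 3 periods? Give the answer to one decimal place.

94.8

After projecting period 1:
Births: 8050 × 0.303 = 2439
15–29: 3050 × 0.96 = 2928
30–44: 6200 × 0.948 = 5878
45–59: 8050 × 0.948 = 7631
60–74: 1900 × 0.958 = 1820
Net migration: 0–14 − 50 → 2389
→ [2389, 2928, 5878, 7631, 1820]
After projecting period 2:
Births: 5878 × 0.303 = 1781
15–29: 2389 × 0.96 = 2293
30–44: 2928 × 0.948 = 2776
45–59: 5878 × 0.948 = 5572
60–74: 7631 × 0.958 = 7310
Net migration: 0–14 − 50 → 1731
→ [1731, 2293, 2776, 5572, 7310]
After projecting period 3:
Births: 2776 × 0.303 = 841
15–29: 1731 × 0.96 = 1662
30–44: 2293 × 0.948 = 2174
45–59: 2776 × 0.948 = 2632
60–74: 5572 × 0.958 = 5338
Net migration: 0–14 − 50 → 791
→ [791, 1662, 2174, 2632, 5338]
Dependents (band 0–14 + band 60–74) = 791 + 5338 = 6129; working-age = 6468; ratio = 6129/6468 × 100 = 94.8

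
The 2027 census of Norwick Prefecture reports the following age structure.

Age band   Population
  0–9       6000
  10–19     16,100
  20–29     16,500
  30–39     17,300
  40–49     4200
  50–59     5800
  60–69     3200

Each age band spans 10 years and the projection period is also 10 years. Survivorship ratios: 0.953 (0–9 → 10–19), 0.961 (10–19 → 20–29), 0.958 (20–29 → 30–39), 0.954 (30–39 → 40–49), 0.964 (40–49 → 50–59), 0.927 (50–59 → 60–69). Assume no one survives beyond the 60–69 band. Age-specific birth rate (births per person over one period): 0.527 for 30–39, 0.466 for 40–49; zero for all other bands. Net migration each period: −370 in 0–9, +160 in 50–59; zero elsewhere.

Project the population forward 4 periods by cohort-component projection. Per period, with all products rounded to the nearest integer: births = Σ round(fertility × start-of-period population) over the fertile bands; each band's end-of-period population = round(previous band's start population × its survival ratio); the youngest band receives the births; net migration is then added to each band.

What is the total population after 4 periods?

(Bands numbered youngest = 1 to oldest = 7.)
Period 1.
Births: 17300 × 0.527 = 9117  |  4200 × 0.466 = 1957 → total 11074
Band 2: 6000 × 0.953 = 5718
Band 3: 16100 × 0.961 = 15472
Band 4: 16500 × 0.958 = 15807
Band 5: 17300 × 0.954 = 16504
Band 6: 4200 × 0.964 = 4049
Band 7: 5800 × 0.927 = 5377
Net migration: Band 1 − 370 → 10704; Band 6 + 160 → 4209
End of period: [10704, 5718, 15472, 15807, 16504, 4209, 5377]
Period 2.
Births: 15807 × 0.527 = 8330  |  16504 × 0.466 = 7691 → total 16021
Band 2: 10704 × 0.953 = 10201
Band 3: 5718 × 0.961 = 5495
Band 4: 15472 × 0.958 = 14822
Band 5: 15807 × 0.954 = 15080
Band 6: 16504 × 0.964 = 15910
Band 7: 4209 × 0.927 = 3902
Net migration: Band 1 − 370 → 15651; Band 6 + 160 → 16070
End of period: [15651, 10201, 5495, 14822, 15080, 16070, 3902]
Period 3.
Births: 14822 × 0.527 = 7811  |  15080 × 0.466 = 7027 → total 14838
Band 2: 15651 × 0.953 = 14915
Band 3: 10201 × 0.961 = 9803
Band 4: 5495 × 0.958 = 5264
Band 5: 14822 × 0.954 = 14140
Band 6: 15080 × 0.964 = 14537
Band 7: 16070 × 0.927 = 14897
Net migration: Band 1 − 370 → 14468; Band 6 + 160 → 14697
End of period: [14468, 14915, 9803, 5264, 14140, 14697, 14897]
Period 4.
Births: 5264 × 0.527 = 2774  |  14140 × 0.466 = 6589 → total 9363
Band 2: 14468 × 0.953 = 13788
Band 3: 14915 × 0.961 = 14333
Band 4: 9803 × 0.958 = 9391
Band 5: 5264 × 0.954 = 5022
Band 6: 14140 × 0.964 = 13631
Band 7: 14697 × 0.927 = 13624
Net migration: Band 1 − 370 → 8993; Band 6 + 160 → 13791
End of period: [8993, 13788, 14333, 9391, 5022, 13791, 13624]
Total after period 4: 8993 + 13788 + 14333 + 9391 + 5022 + 13791 + 13624 = 78942

78942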